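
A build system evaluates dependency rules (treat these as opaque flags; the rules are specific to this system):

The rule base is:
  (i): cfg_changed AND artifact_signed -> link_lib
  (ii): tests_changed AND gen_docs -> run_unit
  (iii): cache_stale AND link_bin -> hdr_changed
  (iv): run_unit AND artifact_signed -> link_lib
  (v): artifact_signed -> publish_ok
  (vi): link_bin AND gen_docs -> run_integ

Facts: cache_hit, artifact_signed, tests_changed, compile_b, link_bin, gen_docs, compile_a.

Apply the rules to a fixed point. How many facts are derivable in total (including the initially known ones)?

11

[1] (ii) [tests_changed AND gen_docs -> run_unit]; (v) [artifact_signed -> publish_ok]; (vi) [link_bin AND gen_docs -> run_integ]. ⇒ new: run_unit, publish_ok, run_integ.
[2] (iv) [run_unit AND artifact_signed -> link_lib]. ⇒ new: link_lib.
Closure: {artifact_signed, cache_hit, compile_a, compile_b, gen_docs, link_bin, link_lib, publish_ok, run_integ, run_unit, tests_changed} — 11 facts.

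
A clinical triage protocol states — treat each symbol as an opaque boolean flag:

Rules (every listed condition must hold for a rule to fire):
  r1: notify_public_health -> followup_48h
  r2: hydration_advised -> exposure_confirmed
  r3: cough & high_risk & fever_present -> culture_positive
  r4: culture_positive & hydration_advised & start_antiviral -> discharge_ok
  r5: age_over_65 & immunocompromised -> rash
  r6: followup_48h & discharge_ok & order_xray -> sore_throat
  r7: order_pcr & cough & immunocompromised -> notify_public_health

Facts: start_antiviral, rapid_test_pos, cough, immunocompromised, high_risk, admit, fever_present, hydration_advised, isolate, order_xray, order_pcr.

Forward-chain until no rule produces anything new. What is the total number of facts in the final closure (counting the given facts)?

Round 1: r2 [hydration_advised -> exposure_confirmed]; r3 [cough & high_risk & fever_present -> culture_positive]; r7 [order_pcr & cough & immunocompromised -> notify_public_health]. Adds exposure_confirmed, culture_positive, notify_public_health.
Round 2: r1 [notify_public_health -> followup_48h]; r4 [culture_positive & hydration_advised & start_antiviral -> discharge_ok]. Adds followup_48h, discharge_ok.
Round 3: r6 [followup_48h & discharge_ok & order_xray -> sore_throat]. Adds sore_throat.
Closure: {admit, cough, culture_positive, discharge_ok, exposure_confirmed, fever_present, followup_48h, high_risk, hydration_advised, immunocompromised, isolate, notify_public_health, order_pcr, order_xray, rapid_test_pos, sore_throat, start_antiviral} — 17 facts.

17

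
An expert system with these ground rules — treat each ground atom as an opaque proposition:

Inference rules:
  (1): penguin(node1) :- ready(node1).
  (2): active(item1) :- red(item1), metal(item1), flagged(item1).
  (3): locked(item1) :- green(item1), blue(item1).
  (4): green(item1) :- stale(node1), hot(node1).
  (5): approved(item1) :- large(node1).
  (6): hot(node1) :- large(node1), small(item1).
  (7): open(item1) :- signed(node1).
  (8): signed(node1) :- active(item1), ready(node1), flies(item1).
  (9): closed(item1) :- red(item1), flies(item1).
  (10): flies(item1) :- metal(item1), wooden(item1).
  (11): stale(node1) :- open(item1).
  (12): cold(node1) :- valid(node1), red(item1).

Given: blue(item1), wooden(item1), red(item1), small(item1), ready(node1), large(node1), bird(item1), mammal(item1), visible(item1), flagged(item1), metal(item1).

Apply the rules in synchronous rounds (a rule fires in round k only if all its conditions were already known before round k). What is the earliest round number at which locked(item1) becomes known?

Round 1: (1) [penguin(node1) :- ready(node1).]; (2) [active(item1) :- red(item1), metal(item1), flagged(item1).]; (5) [approved(item1) :- large(node1).]; (6) [hot(node1) :- large(node1), small(item1).]; (10) [flies(item1) :- metal(item1), wooden(item1).]. New: penguin(node1), active(item1), approved(item1), hot(node1), flies(item1).
Round 2: (8) [signed(node1) :- active(item1), ready(node1), flies(item1).]; (9) [closed(item1) :- red(item1), flies(item1).]. New: signed(node1), closed(item1).
Round 3: (7) [open(item1) :- signed(node1).]. New: open(item1).
Round 4: (11) [stale(node1) :- open(item1).]. New: stale(node1).
Round 5: (4) [green(item1) :- stale(node1), hot(node1).]. New: green(item1).
Round 6: (3) [locked(item1) :- green(item1), blue(item1).]. New: locked(item1).
locked(item1) first appears in round 6.

6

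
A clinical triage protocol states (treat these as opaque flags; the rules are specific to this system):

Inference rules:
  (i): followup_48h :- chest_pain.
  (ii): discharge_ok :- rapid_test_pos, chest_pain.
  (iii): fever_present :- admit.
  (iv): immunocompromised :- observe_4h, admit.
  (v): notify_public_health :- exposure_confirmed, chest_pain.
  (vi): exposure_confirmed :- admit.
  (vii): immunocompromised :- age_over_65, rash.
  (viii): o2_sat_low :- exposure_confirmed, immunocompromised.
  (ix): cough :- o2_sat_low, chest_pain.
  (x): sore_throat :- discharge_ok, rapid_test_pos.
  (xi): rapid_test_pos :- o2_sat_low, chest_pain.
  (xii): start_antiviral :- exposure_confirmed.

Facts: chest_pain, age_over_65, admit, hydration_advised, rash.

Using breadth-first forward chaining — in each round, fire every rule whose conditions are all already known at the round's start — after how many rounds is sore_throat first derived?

5

Round 1 fires (i), (iii), (vi), (vii), giving followup_48h, fever_present, exposure_confirmed, immunocompromised.
Round 2 fires (v), (viii), (xii), giving notify_public_health, o2_sat_low, start_antiviral.
Round 3 fires (ix), (xi), giving cough, rapid_test_pos.
Round 4 fires (ii), giving discharge_ok.
Round 5 fires (x), giving sore_throat.
sore_throat first appears in round 5.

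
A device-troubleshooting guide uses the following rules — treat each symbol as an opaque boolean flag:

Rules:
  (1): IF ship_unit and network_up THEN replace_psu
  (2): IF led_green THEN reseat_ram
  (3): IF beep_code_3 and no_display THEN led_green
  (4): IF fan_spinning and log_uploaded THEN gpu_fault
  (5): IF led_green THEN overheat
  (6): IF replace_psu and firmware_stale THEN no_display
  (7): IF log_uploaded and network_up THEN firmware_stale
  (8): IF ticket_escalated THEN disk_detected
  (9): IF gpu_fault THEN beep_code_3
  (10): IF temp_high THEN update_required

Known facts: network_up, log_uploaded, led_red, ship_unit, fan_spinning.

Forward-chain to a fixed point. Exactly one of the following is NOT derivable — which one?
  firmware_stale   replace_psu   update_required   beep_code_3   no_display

[1] (1) [IF ship_unit and network_up THEN replace_psu]; (4) [IF fan_spinning and log_uploaded THEN gpu_fault]; (7) [IF log_uploaded and network_up THEN firmware_stale]. ⇒ new: replace_psu, gpu_fault, firmware_stale.
[2] (6) [IF replace_psu and firmware_stale THEN no_display]; (9) [IF gpu_fault THEN beep_code_3]. ⇒ new: no_display, beep_code_3.
[3] (3) [IF beep_code_3 and no_display THEN led_green]. ⇒ new: led_green.
[4] (2) [IF led_green THEN reseat_ram]; (5) [IF led_green THEN overheat]. ⇒ new: reseat_ram, overheat.
Derived: firmware_stale (round 1), no_display (round 2), beep_code_3 (round 2), replace_psu (round 1). update_required never appears in any round.

update_required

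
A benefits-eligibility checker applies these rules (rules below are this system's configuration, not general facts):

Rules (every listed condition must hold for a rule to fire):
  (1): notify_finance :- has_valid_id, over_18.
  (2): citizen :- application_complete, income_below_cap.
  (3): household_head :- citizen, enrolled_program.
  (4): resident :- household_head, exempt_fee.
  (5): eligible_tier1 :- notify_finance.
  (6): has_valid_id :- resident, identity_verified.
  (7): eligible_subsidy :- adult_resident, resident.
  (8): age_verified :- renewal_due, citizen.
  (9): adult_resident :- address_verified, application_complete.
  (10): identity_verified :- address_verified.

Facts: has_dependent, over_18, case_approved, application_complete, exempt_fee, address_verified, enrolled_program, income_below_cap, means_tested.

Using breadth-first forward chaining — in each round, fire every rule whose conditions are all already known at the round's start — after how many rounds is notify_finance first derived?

5

Round 1 — (2), (9), (10), derive citizen, adult_resident, identity_verified.
Round 2 — (3), derive household_head.
Round 3 — (4), derive resident.
Round 4 — (6), (7), derive has_valid_id, eligible_subsidy.
Round 5 — (1), derive notify_finance.
notify_finance first appears in round 5.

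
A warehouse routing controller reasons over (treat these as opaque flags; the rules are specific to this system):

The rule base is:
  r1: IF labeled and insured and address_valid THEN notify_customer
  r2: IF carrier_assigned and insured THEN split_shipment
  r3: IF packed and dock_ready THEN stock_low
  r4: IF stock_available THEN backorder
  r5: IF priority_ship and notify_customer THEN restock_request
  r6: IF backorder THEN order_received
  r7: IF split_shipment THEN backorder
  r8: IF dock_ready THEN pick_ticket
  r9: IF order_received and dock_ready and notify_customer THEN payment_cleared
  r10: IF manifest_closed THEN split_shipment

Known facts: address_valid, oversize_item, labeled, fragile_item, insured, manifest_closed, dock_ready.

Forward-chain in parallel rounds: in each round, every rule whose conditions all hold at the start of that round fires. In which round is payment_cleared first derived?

Round 1 fires r1, r8, r10, giving notify_customer, pick_ticket, split_shipment.
Round 2 fires r7, giving backorder.
Round 3 fires r6, giving order_received.
Round 4 fires r9, giving payment_cleared.
payment_cleared first appears in round 4.

4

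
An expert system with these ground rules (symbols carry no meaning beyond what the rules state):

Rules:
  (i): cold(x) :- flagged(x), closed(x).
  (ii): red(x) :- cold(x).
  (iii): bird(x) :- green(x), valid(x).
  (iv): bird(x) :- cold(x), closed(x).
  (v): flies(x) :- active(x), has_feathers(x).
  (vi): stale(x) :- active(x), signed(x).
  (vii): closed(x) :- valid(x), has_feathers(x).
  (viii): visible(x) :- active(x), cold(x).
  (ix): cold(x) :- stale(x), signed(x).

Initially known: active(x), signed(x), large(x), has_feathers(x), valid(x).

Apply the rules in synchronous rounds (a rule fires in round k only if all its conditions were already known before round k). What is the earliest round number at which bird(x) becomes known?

Round 1: (v) [flies(x) :- active(x), has_feathers(x).]; (vi) [stale(x) :- active(x), signed(x).]; (vii) [closed(x) :- valid(x), has_feathers(x).]. Adds flies(x), stale(x), closed(x).
Round 2: (ix) [cold(x) :- stale(x), signed(x).]. Adds cold(x).
Round 3: (ii) [red(x) :- cold(x).]; (iv) [bird(x) :- cold(x), closed(x).]; (viii) [visible(x) :- active(x), cold(x).]. Adds red(x), bird(x), visible(x).
bird(x) first appears in round 3.

3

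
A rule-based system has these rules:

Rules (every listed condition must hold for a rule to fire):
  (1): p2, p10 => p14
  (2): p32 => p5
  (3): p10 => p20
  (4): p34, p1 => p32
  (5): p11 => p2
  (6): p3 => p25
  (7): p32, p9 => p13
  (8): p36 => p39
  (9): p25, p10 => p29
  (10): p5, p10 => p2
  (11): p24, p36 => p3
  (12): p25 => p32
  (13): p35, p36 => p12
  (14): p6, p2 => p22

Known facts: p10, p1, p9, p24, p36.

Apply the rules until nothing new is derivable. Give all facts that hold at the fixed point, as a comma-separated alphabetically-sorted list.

p1, p10, p13, p14, p2, p20, p24, p25, p29, p3, p32, p36, p39, p5, p9

[1] (3) [p10 => p20]; (8) [p36 => p39]; (11) [p24, p36 => p3]. ⇒ new: p20, p39, p3.
[2] (6) [p3 => p25]. ⇒ new: p25.
[3] (9) [p25, p10 => p29]; (12) [p25 => p32]. ⇒ new: p29, p32.
[4] (2) [p32 => p5]; (7) [p32, p9 => p13]. ⇒ new: p5, p13.
[5] (10) [p5, p10 => p2]. ⇒ new: p2.
[6] (1) [p2, p10 => p14]. ⇒ new: p14.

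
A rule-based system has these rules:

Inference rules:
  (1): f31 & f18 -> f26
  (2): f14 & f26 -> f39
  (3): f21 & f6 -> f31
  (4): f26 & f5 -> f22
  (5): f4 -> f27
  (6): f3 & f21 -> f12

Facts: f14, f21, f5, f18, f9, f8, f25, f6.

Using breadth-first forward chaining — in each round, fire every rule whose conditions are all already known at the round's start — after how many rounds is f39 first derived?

3

Round 1 fires (3), giving f31.
Round 2 fires (1), giving f26.
Round 3 fires (2), (4), giving f39, f22.
f39 first appears in round 3.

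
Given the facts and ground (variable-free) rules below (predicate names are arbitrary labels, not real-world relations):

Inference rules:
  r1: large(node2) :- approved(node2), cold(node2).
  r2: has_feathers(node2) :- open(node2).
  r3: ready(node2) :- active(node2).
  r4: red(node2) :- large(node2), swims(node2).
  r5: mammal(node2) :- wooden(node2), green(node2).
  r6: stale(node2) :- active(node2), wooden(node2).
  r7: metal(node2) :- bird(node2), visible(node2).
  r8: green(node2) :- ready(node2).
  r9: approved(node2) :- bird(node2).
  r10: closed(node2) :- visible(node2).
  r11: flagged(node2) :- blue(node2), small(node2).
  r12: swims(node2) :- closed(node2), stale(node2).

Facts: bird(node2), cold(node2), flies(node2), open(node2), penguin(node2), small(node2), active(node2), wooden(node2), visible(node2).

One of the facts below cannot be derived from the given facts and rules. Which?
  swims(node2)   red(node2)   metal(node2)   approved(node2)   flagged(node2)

[1] r2 [has_feathers(node2) :- open(node2).]; r3 [ready(node2) :- active(node2).]; r6 [stale(node2) :- active(node2), wooden(node2).]; r7 [metal(node2) :- bird(node2), visible(node2).]; r9 [approved(node2) :- bird(node2).]; r10 [closed(node2) :- visible(node2).]. ⇒ new: has_feathers(node2), ready(node2), stale(node2), metal(node2), approved(node2), closed(node2).
[2] r1 [large(node2) :- approved(node2), cold(node2).]; r8 [green(node2) :- ready(node2).]; r12 [swims(node2) :- closed(node2), stale(node2).]. ⇒ new: large(node2), green(node2), swims(node2).
[3] r4 [red(node2) :- large(node2), swims(node2).]; r5 [mammal(node2) :- wooden(node2), green(node2).]. ⇒ new: red(node2), mammal(node2).
Derived: approved(node2) (round 1), swims(node2) (round 2), metal(node2) (round 1), red(node2) (round 3). flagged(node2) never appears in any round.

flagged(node2)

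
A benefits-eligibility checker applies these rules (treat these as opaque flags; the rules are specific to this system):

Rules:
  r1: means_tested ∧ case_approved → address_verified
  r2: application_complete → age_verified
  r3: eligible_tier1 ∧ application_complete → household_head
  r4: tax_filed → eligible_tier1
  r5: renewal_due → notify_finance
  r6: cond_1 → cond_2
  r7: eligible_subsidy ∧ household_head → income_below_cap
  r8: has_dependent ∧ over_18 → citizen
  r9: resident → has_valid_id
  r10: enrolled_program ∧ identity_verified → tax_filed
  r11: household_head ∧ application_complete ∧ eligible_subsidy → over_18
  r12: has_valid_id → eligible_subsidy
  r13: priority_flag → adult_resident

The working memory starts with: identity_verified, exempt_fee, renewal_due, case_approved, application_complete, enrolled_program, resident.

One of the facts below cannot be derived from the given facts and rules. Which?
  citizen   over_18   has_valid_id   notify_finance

citizen

Round 1: r2 [application_complete → age_verified]; r5 [renewal_due → notify_finance]; r9 [resident → has_valid_id]; r10 [enrolled_program ∧ identity_verified → tax_filed]. New: age_verified, notify_finance, has_valid_id, tax_filed.
Round 2: r4 [tax_filed → eligible_tier1]; r12 [has_valid_id → eligible_subsidy]. New: eligible_tier1, eligible_subsidy.
Round 3: r3 [eligible_tier1 ∧ application_complete → household_head]. New: household_head.
Round 4: r7 [eligible_subsidy ∧ household_head → income_below_cap]; r11 [household_head ∧ application_complete ∧ eligible_subsidy → over_18]. New: income_below_cap, over_18.
Derived: over_18 (round 4), has_valid_id (round 1), notify_finance (round 1). citizen never appears in any round.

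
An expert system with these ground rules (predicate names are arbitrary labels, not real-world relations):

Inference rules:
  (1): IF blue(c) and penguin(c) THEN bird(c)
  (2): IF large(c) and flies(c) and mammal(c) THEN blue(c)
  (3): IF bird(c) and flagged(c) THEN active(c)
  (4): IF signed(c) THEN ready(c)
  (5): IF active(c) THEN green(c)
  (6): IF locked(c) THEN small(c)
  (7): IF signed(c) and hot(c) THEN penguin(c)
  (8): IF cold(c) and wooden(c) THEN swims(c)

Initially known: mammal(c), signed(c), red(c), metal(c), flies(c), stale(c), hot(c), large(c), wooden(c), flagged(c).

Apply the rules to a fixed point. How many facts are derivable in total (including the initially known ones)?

Round 1 — (2), (4), (7), derive blue(c), ready(c), penguin(c).
Round 2 — (1), derive bird(c).
Round 3 — (3), derive active(c).
Round 4 — (5), derive green(c).
Closure: {active(c), bird(c), blue(c), flagged(c), flies(c), green(c), hot(c), large(c), mammal(c), metal(c), penguin(c), ready(c), red(c), signed(c), stale(c), wooden(c)} — 16 facts.

16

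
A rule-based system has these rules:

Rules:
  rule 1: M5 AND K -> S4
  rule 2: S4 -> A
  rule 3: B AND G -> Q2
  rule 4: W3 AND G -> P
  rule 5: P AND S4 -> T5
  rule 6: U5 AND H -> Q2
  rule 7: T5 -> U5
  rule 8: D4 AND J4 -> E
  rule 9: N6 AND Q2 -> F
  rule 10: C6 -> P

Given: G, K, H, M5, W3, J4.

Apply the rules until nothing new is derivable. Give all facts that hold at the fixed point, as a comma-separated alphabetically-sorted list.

Round 1: rule 1 [M5 AND K -> S4]; rule 4 [W3 AND G -> P]. Adds S4, P.
Round 2: rule 2 [S4 -> A]; rule 5 [P AND S4 -> T5]. Adds A, T5.
Round 3: rule 7 [T5 -> U5]. Adds U5.
Round 4: rule 6 [U5 AND H -> Q2]. Adds Q2.

A, G, H, J4, K, M5, P, Q2, S4, T5, U5, W3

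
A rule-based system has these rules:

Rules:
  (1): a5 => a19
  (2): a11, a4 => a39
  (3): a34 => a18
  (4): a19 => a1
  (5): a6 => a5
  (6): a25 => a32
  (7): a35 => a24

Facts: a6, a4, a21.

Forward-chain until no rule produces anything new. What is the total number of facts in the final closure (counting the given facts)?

6

Round 1: (5) [a6 => a5]. New: a5.
Round 2: (1) [a5 => a19]. New: a19.
Round 3: (4) [a19 => a1]. New: a1.
Closure: {a1, a19, a21, a4, a5, a6} — 6 facts.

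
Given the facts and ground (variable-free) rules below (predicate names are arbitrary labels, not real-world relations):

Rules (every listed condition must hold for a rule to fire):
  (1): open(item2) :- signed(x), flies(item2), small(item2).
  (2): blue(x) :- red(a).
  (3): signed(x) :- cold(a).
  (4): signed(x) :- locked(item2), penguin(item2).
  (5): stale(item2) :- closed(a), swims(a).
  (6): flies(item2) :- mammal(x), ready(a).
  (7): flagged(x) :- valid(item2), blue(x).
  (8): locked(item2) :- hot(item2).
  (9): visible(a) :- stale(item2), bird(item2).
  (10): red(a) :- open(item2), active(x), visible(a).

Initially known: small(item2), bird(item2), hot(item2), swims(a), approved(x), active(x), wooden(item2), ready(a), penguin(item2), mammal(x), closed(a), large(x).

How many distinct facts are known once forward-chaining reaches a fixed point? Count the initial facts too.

[1] (5) [stale(item2) :- closed(a), swims(a).]; (6) [flies(item2) :- mammal(x), ready(a).]; (8) [locked(item2) :- hot(item2).]. ⇒ new: stale(item2), flies(item2), locked(item2).
[2] (4) [signed(x) :- locked(item2), penguin(item2).]; (9) [visible(a) :- stale(item2), bird(item2).]. ⇒ new: signed(x), visible(a).
[3] (1) [open(item2) :- signed(x), flies(item2), small(item2).]. ⇒ new: open(item2).
[4] (10) [red(a) :- open(item2), active(x), visible(a).]. ⇒ new: red(a).
[5] (2) [blue(x) :- red(a).]. ⇒ new: blue(x).
Closure: {active(x), approved(x), bird(item2), blue(x), closed(a), flies(item2), hot(item2), large(x), locked(item2), mammal(x), open(item2), penguin(item2), ready(a), red(a), signed(x), small(item2), stale(item2), swims(a), visible(a), wooden(item2)} — 20 facts.

20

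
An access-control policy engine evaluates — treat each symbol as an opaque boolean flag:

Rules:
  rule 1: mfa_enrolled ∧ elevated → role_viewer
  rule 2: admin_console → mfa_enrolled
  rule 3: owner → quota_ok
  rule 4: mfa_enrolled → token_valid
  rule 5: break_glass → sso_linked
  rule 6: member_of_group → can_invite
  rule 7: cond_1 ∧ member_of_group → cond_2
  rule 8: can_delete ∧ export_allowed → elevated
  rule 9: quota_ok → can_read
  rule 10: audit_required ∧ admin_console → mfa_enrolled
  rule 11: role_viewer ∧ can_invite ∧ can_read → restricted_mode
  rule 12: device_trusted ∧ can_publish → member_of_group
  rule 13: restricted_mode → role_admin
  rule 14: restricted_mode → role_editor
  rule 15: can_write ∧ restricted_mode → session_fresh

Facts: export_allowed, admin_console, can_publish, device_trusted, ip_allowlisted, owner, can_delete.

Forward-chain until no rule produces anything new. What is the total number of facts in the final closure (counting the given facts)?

18

Round 1 fires rule 2, rule 3, rule 8, rule 12, giving mfa_enrolled, quota_ok, elevated, member_of_group.
Round 2 fires rule 1, rule 4, rule 6, rule 9, giving role_viewer, token_valid, can_invite, can_read.
Round 3 fires rule 11, giving restricted_mode.
Round 4 fires rule 13, rule 14, giving role_admin, role_editor.
Closure: {admin_console, can_delete, can_invite, can_publish, can_read, device_trusted, elevated, export_allowed, ip_allowlisted, member_of_group, mfa_enrolled, owner, quota_ok, restricted_mode, role_admin, role_editor, role_viewer, token_valid} — 18 facts.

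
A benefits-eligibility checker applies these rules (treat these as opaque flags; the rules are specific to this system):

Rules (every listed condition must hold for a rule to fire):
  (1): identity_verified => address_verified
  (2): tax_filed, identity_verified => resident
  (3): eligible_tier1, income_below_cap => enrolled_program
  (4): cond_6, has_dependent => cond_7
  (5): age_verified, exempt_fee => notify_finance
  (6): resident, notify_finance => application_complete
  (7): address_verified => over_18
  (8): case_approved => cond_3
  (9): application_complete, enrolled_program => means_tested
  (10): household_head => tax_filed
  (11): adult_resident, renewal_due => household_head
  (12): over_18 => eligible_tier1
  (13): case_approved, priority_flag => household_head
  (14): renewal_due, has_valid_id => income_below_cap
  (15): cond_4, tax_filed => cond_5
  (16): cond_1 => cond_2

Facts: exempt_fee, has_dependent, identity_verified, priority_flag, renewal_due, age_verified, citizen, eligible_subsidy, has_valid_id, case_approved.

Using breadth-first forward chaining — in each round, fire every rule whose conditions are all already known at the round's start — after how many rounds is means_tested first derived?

5

Round 1: (1) [identity_verified => address_verified]; (5) [age_verified, exempt_fee => notify_finance]; (8) [case_approved => cond_3]; (13) [case_approved, priority_flag => household_head]; (14) [renewal_due, has_valid_id => income_below_cap]. Adds address_verified, notify_finance, cond_3, household_head, income_below_cap.
Round 2: (7) [address_verified => over_18]; (10) [household_head => tax_filed]. Adds over_18, tax_filed.
Round 3: (2) [tax_filed, identity_verified => resident]; (12) [over_18 => eligible_tier1]. Adds resident, eligible_tier1.
Round 4: (3) [eligible_tier1, income_below_cap => enrolled_program]; (6) [resident, notify_finance => application_complete]. Adds enrolled_program, application_complete.
Round 5: (9) [application_complete, enrolled_program => means_tested]. Adds means_tested.
means_tested first appears in round 5.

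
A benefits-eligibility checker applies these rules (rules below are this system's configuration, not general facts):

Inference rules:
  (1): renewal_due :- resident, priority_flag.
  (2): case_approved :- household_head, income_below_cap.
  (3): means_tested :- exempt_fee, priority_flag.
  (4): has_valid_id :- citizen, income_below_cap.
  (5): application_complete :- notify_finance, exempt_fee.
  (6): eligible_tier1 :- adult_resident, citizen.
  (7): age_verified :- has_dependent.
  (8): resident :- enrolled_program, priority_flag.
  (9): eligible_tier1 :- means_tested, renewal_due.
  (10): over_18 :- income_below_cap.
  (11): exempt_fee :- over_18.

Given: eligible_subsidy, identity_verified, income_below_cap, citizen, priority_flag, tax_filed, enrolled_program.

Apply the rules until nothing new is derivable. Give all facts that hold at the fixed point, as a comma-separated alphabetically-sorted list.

citizen, eligible_subsidy, eligible_tier1, enrolled_program, exempt_fee, has_valid_id, identity_verified, income_below_cap, means_tested, over_18, priority_flag, renewal_due, resident, tax_filed

[1] (4) [has_valid_id :- citizen, income_below_cap.]; (8) [resident :- enrolled_program, priority_flag.]; (10) [over_18 :- income_below_cap.]. ⇒ new: has_valid_id, resident, over_18.
[2] (1) [renewal_due :- resident, priority_flag.]; (11) [exempt_fee :- over_18.]. ⇒ new: renewal_due, exempt_fee.
[3] (3) [means_tested :- exempt_fee, priority_flag.]. ⇒ new: means_tested.
[4] (9) [eligible_tier1 :- means_tested, renewal_due.]. ⇒ new: eligible_tier1.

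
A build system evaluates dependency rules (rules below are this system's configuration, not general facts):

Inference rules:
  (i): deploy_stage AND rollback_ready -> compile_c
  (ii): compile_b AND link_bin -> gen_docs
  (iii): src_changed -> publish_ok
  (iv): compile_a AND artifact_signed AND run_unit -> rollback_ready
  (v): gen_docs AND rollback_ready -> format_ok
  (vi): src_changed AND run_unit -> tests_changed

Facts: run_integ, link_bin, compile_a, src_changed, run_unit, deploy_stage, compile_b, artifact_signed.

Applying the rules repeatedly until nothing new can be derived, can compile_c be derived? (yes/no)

[1] (ii) [compile_b AND link_bin -> gen_docs]; (iii) [src_changed -> publish_ok]; (iv) [compile_a AND artifact_signed AND run_unit -> rollback_ready]; (vi) [src_changed AND run_unit -> tests_changed]. ⇒ new: gen_docs, publish_ok, rollback_ready, tests_changed.
[2] (i) [deploy_stage AND rollback_ready -> compile_c]; (v) [gen_docs AND rollback_ready -> format_ok]. ⇒ new: compile_c, format_ok.
compile_c appears in round 2, so it is derivable.

yes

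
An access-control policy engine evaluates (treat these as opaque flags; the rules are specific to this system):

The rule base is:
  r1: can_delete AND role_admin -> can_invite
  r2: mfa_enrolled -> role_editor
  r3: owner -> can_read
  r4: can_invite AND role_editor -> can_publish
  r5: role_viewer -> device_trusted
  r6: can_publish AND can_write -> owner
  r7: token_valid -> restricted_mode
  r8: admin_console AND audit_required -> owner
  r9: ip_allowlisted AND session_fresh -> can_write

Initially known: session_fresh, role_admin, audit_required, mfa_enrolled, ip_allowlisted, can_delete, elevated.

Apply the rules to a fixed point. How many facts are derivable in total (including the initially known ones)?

13

Round 1: r1 [can_delete AND role_admin -> can_invite]; r2 [mfa_enrolled -> role_editor]; r9 [ip_allowlisted AND session_fresh -> can_write]. Adds can_invite, role_editor, can_write.
Round 2: r4 [can_invite AND role_editor -> can_publish]. Adds can_publish.
Round 3: r6 [can_publish AND can_write -> owner]. Adds owner.
Round 4: r3 [owner -> can_read]. Adds can_read.
Closure: {audit_required, can_delete, can_invite, can_publish, can_read, can_write, elevated, ip_allowlisted, mfa_enrolled, owner, role_admin, role_editor, session_fresh} — 13 facts.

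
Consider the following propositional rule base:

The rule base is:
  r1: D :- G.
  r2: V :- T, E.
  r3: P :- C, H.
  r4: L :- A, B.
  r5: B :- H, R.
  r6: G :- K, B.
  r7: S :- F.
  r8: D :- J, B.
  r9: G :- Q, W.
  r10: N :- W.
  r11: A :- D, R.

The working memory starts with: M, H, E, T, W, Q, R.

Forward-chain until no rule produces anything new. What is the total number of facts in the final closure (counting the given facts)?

[1] r2 [V :- T, E.]; r5 [B :- H, R.]; r9 [G :- Q, W.]; r10 [N :- W.]. ⇒ new: V, B, G, N.
[2] r1 [D :- G.]. ⇒ new: D.
[3] r11 [A :- D, R.]. ⇒ new: A.
[4] r4 [L :- A, B.]. ⇒ new: L.
Closure: {A, B, D, E, G, H, L, M, N, Q, R, T, V, W} — 14 facts.

14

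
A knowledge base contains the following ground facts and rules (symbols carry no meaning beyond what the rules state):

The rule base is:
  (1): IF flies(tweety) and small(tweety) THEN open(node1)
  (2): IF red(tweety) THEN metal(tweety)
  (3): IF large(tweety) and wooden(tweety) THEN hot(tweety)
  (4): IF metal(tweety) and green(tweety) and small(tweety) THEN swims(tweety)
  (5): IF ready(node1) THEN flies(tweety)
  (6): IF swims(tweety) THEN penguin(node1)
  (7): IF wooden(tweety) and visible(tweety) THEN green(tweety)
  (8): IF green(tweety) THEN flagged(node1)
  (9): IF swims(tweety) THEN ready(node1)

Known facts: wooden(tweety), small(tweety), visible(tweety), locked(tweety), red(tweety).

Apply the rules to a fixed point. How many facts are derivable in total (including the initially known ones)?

13

Round 1: (2) [IF red(tweety) THEN metal(tweety)]; (7) [IF wooden(tweety) and visible(tweety) THEN green(tweety)]. New: metal(tweety), green(tweety).
Round 2: (4) [IF metal(tweety) and green(tweety) and small(tweety) THEN swims(tweety)]; (8) [IF green(tweety) THEN flagged(node1)]. New: swims(tweety), flagged(node1).
Round 3: (6) [IF swims(tweety) THEN penguin(node1)]; (9) [IF swims(tweety) THEN ready(node1)]. New: penguin(node1), ready(node1).
Round 4: (5) [IF ready(node1) THEN flies(tweety)]. New: flies(tweety).
Round 5: (1) [IF flies(tweety) and small(tweety) THEN open(node1)]. New: open(node1).
Closure: {flagged(node1), flies(tweety), green(tweety), locked(tweety), metal(tweety), open(node1), penguin(node1), ready(node1), red(tweety), small(tweety), swims(tweety), visible(tweety), wooden(tweety)} — 13 facts.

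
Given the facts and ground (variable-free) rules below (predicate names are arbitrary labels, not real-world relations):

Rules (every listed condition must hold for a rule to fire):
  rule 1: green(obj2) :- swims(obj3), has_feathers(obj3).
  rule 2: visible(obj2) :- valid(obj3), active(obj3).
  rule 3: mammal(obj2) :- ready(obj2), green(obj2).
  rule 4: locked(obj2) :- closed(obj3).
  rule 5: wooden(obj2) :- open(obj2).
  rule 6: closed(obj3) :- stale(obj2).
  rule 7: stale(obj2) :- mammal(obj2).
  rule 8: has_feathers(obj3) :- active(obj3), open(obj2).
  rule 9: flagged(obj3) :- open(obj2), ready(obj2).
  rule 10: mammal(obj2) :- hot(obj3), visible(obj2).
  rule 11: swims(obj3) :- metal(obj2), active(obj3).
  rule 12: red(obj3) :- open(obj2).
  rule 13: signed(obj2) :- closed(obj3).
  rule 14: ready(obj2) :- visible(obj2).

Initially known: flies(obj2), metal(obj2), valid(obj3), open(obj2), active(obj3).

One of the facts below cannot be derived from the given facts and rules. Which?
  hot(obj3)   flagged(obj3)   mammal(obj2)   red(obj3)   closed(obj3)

hot(obj3)

Round 1: rule 2 [visible(obj2) :- valid(obj3), active(obj3).]; rule 5 [wooden(obj2) :- open(obj2).]; rule 8 [has_feathers(obj3) :- active(obj3), open(obj2).]; rule 11 [swims(obj3) :- metal(obj2), active(obj3).]; rule 12 [red(obj3) :- open(obj2).]. New: visible(obj2), wooden(obj2), has_feathers(obj3), swims(obj3), red(obj3).
Round 2: rule 1 [green(obj2) :- swims(obj3), has_feathers(obj3).]; rule 14 [ready(obj2) :- visible(obj2).]. New: green(obj2), ready(obj2).
Round 3: rule 3 [mammal(obj2) :- ready(obj2), green(obj2).]; rule 9 [flagged(obj3) :- open(obj2), ready(obj2).]. New: mammal(obj2), flagged(obj3).
Round 4: rule 7 [stale(obj2) :- mammal(obj2).]. New: stale(obj2).
Round 5: rule 6 [closed(obj3) :- stale(obj2).]. New: closed(obj3).
Round 6: rule 4 [locked(obj2) :- closed(obj3).]; rule 13 [signed(obj2) :- closed(obj3).]. New: locked(obj2), signed(obj2).
Derived: red(obj3) (round 1), mammal(obj2) (round 3), closed(obj3) (round 5), flagged(obj3) (round 3). hot(obj3) never appears in any round.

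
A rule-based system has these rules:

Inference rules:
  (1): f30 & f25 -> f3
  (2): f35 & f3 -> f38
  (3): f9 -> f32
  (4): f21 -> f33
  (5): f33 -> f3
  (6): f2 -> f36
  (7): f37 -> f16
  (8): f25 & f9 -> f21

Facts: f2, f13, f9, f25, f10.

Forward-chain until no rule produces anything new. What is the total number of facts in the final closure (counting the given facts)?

Round 1 fires (3), (6), (8), giving f32, f36, f21.
Round 2 fires (4), giving f33.
Round 3 fires (5), giving f3.
Closure: {f10, f13, f2, f21, f25, f3, f32, f33, f36, f9} — 10 facts.

10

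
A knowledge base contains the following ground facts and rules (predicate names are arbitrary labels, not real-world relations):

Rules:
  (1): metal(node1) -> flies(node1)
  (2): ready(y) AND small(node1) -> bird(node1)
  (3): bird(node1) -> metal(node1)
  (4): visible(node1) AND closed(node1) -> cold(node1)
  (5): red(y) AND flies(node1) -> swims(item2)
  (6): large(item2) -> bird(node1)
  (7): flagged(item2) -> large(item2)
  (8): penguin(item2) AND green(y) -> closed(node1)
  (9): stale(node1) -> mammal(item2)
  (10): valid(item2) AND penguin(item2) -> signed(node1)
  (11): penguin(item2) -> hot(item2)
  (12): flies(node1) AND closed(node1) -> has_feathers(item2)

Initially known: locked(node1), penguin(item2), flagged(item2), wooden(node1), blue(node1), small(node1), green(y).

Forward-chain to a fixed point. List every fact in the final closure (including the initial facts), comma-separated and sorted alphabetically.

bird(node1), blue(node1), closed(node1), flagged(item2), flies(node1), green(y), has_feathers(item2), hot(item2), large(item2), locked(node1), metal(node1), penguin(item2), small(node1), wooden(node1)

Round 1 — (7), (8), (11), derive large(item2), closed(node1), hot(item2).
Round 2 — (6), derive bird(node1).
Round 3 — (3), derive metal(node1).
Round 4 — (1), derive flies(node1).
Round 5 — (12), derive has_feathers(item2).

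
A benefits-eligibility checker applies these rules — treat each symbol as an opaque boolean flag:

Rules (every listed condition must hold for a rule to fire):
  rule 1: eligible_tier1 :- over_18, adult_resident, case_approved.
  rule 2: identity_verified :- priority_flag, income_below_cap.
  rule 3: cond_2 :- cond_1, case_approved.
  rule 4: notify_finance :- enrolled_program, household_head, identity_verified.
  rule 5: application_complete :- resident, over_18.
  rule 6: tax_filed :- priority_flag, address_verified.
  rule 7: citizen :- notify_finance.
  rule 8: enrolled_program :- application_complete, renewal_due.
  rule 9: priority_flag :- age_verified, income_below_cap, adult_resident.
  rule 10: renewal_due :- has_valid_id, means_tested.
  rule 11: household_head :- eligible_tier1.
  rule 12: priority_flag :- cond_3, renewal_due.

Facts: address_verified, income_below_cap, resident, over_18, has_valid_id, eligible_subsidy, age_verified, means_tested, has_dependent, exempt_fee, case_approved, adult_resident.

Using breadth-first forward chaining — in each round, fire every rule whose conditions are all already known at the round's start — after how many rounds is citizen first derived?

Round 1: rule 1 [eligible_tier1 :- over_18, adult_resident, case_approved.]; rule 5 [application_complete :- resident, over_18.]; rule 9 [priority_flag :- age_verified, income_below_cap, adult_resident.]; rule 10 [renewal_due :- has_valid_id, means_tested.]. New: eligible_tier1, application_complete, priority_flag, renewal_due.
Round 2: rule 2 [identity_verified :- priority_flag, income_below_cap.]; rule 6 [tax_filed :- priority_flag, address_verified.]; rule 8 [enrolled_program :- application_complete, renewal_due.]; rule 11 [household_head :- eligible_tier1.]. New: identity_verified, tax_filed, enrolled_program, household_head.
Round 3: rule 4 [notify_finance :- enrolled_program, household_head, identity_verified.]. New: notify_finance.
Round 4: rule 7 [citizen :- notify_finance.]. New: citizen.
citizen first appears in round 4.

4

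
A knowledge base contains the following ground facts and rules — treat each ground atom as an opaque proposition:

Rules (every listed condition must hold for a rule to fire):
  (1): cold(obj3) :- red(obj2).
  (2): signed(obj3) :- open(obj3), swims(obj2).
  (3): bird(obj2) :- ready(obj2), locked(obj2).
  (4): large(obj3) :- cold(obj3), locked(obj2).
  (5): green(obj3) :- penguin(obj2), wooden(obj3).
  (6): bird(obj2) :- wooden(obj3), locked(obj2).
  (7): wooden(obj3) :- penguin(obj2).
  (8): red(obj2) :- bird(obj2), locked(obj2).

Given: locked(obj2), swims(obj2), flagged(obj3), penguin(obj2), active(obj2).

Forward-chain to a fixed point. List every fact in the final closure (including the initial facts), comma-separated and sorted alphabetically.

active(obj2), bird(obj2), cold(obj3), flagged(obj3), green(obj3), large(obj3), locked(obj2), penguin(obj2), red(obj2), swims(obj2), wooden(obj3)

Round 1 — (7), derive wooden(obj3).
Round 2 — (5), (6), derive green(obj3), bird(obj2).
Round 3 — (8), derive red(obj2).
Round 4 — (1), derive cold(obj3).
Round 5 — (4), derive large(obj3).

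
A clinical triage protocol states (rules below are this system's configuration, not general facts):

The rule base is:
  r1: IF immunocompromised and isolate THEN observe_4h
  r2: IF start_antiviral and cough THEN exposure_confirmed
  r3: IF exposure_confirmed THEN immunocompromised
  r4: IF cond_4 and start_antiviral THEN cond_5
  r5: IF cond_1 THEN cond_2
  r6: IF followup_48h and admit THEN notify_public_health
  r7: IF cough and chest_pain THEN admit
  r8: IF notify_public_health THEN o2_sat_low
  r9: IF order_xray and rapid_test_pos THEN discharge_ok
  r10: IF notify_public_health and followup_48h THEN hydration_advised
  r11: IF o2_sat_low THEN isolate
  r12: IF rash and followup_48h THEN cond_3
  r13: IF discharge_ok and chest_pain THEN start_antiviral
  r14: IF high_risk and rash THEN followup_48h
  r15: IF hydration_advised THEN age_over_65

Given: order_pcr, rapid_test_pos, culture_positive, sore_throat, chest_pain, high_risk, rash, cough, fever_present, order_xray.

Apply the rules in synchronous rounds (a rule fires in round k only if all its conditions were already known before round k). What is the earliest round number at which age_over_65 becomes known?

Round 1 fires r7, r9, r14, giving admit, discharge_ok, followup_48h.
Round 2 fires r6, r12, r13, giving notify_public_health, cond_3, start_antiviral.
Round 3 fires r2, r8, r10, giving exposure_confirmed, o2_sat_low, hydration_advised.
Round 4 fires r3, r11, r15, giving immunocompromised, isolate, age_over_65.
age_over_65 first appears in round 4.

4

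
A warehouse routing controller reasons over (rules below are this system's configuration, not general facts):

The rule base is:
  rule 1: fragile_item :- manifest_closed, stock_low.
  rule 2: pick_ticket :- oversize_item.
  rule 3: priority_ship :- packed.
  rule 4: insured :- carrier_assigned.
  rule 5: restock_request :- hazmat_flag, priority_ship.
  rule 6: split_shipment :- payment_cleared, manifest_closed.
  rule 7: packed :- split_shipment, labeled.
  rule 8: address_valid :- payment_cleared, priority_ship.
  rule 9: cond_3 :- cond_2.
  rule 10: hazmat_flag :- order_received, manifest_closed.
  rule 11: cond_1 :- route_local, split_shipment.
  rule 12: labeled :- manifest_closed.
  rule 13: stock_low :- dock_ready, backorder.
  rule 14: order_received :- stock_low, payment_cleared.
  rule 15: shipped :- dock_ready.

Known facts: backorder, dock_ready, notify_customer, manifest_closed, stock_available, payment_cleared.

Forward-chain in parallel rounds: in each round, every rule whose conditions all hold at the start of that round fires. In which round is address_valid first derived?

4

Round 1 fires rule 6, rule 12, rule 13, rule 15, giving split_shipment, labeled, stock_low, shipped.
Round 2 fires rule 1, rule 7, rule 14, giving fragile_item, packed, order_received.
Round 3 fires rule 3, rule 10, giving priority_ship, hazmat_flag.
Round 4 fires rule 5, rule 8, giving restock_request, address_valid.
address_valid first appears in round 4.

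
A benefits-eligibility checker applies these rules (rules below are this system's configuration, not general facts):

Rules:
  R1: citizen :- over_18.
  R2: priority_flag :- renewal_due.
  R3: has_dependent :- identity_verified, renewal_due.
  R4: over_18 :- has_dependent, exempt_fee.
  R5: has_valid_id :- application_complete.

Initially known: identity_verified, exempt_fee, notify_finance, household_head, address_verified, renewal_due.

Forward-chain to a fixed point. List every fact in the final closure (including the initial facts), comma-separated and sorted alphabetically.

Round 1 fires R2, R3, giving priority_flag, has_dependent.
Round 2 fires R4, giving over_18.
Round 3 fires R1, giving citizen.

address_verified, citizen, exempt_fee, has_dependent, household_head, identity_verified, notify_finance, over_18, priority_flag, renewal_due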